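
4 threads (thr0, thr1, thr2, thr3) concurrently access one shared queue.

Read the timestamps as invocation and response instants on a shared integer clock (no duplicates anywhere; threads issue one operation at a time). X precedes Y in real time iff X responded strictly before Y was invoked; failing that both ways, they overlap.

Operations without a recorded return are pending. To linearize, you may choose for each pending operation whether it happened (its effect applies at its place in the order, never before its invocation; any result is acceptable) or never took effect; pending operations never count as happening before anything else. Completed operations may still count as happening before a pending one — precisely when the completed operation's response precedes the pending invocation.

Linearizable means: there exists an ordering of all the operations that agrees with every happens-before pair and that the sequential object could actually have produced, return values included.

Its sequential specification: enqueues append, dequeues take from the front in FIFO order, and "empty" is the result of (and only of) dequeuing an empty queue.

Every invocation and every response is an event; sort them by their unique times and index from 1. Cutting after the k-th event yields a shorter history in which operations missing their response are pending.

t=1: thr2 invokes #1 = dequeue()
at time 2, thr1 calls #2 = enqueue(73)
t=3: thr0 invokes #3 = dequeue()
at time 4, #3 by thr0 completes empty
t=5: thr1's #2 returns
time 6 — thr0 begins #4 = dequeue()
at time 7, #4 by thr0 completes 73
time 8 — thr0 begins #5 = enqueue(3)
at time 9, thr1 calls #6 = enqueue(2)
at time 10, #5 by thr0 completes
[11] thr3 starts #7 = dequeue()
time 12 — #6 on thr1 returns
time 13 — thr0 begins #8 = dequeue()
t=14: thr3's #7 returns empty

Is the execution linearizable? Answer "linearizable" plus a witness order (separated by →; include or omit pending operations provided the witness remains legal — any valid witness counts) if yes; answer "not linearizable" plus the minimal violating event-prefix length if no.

linearizable — witness: #3 → #2 → #4 → #5 → #1 → #6 → #8 → #7

after step 1 (#3 dequeue() → empty): queue <>
after step 2 (#2 enqueue(73)): queue <73>
after step 3 (#4 dequeue() → 73): queue <>
after step 4 (#5 enqueue(3)): queue <3>
after step 5 (#1 dequeue() (pending, included)): queue <>
after step 6 (#6 enqueue(2)): queue <2>
after step 7 (#8 dequeue() (pending, included)): queue <>
after step 8 (#7 dequeue() → empty): queue <>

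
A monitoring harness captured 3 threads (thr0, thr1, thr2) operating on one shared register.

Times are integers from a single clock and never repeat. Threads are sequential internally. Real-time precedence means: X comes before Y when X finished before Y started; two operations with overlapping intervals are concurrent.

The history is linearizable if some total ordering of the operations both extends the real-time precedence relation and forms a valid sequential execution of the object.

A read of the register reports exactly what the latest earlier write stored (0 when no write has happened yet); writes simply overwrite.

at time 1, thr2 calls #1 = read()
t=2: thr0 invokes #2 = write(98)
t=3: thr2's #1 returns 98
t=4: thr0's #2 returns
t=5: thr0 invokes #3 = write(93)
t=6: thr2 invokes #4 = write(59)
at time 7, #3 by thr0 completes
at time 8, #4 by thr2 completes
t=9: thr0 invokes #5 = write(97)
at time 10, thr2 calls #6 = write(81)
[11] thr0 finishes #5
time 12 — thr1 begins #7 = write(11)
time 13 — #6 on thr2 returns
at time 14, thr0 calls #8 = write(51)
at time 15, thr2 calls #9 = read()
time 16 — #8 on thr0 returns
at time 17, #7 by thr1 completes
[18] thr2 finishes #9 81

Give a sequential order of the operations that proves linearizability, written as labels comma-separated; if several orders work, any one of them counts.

1. #2 write(98), leaving value 98
2. #1 read() → 98, leaving value 98
3. #3 write(93), leaving value 93
4. #4 write(59), leaving value 59
5. #5 write(97), leaving value 97
6. #6 write(81), leaving value 81
7. #9 read() → 81, leaving value 81
8. #7 write(11), leaving value 11
9. #8 write(51), leaving value 51

#2, #1, #3, #4, #5, #6, #9, #7, #8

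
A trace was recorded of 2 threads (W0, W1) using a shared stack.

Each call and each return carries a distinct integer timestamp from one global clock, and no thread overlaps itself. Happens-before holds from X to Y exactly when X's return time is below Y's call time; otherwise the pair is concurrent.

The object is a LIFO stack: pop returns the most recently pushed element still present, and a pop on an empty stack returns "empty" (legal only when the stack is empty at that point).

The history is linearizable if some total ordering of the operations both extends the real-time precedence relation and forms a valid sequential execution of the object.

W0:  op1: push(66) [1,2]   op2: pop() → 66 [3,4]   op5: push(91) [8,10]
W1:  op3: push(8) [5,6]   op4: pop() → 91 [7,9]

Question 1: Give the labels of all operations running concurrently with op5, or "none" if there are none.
Answer: op4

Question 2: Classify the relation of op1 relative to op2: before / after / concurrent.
Answer: before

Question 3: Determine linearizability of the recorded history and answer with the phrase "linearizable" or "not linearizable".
a witness: op1, op2, op3, op5, op4
step 1: op1 push(66) — stack <66>
step 2: op2 pop() → 66 — stack <>
step 3: op3 push(8) — stack <8>
step 4: op5 push(91) — stack <8,91>
step 5: op4 pop() → 91 — stack <8>

linearizable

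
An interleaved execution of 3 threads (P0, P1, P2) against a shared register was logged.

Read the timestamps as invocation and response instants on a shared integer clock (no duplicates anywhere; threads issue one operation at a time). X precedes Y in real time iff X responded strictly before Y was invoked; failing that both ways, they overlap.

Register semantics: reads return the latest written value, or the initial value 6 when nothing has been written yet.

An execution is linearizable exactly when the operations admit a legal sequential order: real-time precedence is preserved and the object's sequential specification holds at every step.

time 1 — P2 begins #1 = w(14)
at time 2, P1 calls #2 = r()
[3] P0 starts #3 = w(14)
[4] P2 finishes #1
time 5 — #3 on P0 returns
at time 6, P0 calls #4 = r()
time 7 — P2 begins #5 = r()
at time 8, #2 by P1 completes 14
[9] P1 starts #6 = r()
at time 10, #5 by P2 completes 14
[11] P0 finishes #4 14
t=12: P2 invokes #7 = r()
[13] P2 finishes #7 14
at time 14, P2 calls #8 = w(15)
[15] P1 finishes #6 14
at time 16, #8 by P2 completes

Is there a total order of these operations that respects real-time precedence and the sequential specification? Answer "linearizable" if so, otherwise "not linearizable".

one valid linearization: #1, #2, #3, #4, #5, #6, #7, #8
after step 1 (#1 w(14)): value 14
after step 2 (#2 r() → 14): value 14
after step 3 (#3 w(14)): value 14
after step 4 (#4 r() → 14): value 14
after step 5 (#5 r() → 14): value 14
after step 6 (#6 r() → 14): value 14
after step 7 (#7 r() → 14): value 14
after step 8 (#8 w(15)): value 15

linearizable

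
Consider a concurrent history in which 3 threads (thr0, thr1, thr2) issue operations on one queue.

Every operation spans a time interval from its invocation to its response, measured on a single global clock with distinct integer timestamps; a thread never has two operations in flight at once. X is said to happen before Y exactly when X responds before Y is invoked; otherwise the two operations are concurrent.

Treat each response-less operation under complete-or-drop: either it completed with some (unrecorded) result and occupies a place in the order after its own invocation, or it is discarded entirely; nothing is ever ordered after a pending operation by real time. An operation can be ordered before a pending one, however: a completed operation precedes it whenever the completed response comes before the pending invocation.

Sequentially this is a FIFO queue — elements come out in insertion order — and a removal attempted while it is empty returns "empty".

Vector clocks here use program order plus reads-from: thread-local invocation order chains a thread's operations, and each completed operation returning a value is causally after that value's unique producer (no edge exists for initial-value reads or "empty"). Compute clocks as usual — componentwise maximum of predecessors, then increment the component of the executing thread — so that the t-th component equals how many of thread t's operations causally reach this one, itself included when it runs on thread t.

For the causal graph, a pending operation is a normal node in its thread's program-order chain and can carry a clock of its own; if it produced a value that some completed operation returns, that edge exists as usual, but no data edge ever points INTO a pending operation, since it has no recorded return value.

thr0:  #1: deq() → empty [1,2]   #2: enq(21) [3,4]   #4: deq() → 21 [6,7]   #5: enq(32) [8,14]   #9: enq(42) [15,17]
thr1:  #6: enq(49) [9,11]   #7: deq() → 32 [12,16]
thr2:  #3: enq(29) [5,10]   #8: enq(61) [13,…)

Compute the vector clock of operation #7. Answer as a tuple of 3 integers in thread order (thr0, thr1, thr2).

invoked at 5, #3 has no predecessors; its own thr2 bump gives (0, 0, 1)
invoked at 9, #6 has no predecessors; its own thr1 bump gives (0, 1, 0)
invoked at 1, #1 has no predecessors; its own thr0 bump gives (1, 0, 0)
VC(#8, invoked at 13): max of VC(#3)=(0, 0, 1), then +1 on thread thr2 → (0, 0, 2)
VC(#2, invoked at 3): max of VC(#1)=(1, 0, 0), then +1 on thread thr0 → (2, 0, 0)
VC(#4, invoked at 6): max of VC(#2)=(2, 0, 0), then +1 on thread thr0 → (3, 0, 0)
VC(#5, invoked at 8): max of VC(#4)=(3, 0, 0), then +1 on thread thr0 → (4, 0, 0)
VC(#9, invoked at 15): max of VC(#5)=(4, 0, 0), then +1 on thread thr0 → (5, 0, 0)
VC(#7, invoked at 12): max of VC(#5)=(4, 0, 0), VC(#6)=(0, 1, 0), then +1 on thread thr1 → (4, 2, 0)
target: VC(#7) = (4, 2, 0)

(4, 2, 0)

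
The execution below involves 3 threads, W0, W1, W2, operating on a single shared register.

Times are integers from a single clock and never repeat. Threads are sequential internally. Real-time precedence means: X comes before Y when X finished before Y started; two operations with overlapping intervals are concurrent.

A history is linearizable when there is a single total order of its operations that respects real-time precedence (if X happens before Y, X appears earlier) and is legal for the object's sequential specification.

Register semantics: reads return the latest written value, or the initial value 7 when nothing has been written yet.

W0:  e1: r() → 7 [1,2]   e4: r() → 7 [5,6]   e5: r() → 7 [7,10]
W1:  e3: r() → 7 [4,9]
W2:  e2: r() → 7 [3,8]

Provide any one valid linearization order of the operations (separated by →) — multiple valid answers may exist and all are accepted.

e1 → e2 → e3 → e4 → e5

after step 1 (e1 r() → 7): value 7
after step 2 (e2 r() → 7): value 7
after step 3 (e3 r() → 7): value 7
after step 4 (e4 r() → 7): value 7
after step 5 (e5 r() → 7): value 7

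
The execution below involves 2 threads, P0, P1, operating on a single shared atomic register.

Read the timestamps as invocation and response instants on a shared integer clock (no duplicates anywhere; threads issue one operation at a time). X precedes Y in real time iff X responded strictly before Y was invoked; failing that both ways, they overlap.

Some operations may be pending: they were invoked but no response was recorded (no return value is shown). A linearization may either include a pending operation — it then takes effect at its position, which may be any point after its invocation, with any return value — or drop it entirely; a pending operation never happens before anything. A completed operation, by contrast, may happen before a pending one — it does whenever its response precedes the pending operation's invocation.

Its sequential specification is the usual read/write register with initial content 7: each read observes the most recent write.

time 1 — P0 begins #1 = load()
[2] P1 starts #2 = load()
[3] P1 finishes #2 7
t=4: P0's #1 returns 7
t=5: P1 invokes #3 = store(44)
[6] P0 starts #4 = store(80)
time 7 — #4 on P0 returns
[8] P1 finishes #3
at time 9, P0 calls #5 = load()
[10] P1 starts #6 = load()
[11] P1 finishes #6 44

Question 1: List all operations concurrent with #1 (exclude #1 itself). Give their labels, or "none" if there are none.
#2

#1 runs from 1 to 4; window-overlapping ops are concurrent
#2 [2,3]: concurrent
#3 [5,8]: after
#4 [6,7]: after
#5 [9,…): after
#6 [10,11]: after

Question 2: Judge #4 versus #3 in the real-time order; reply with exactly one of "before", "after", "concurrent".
concurrent

#4 spans [6,7], #3 spans [5,8]
the intervals overlap in both directions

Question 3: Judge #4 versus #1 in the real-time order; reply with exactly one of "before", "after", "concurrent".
after

#4 spans [6,7], #1 spans [1,4]
resp(#1)=4 < inv(#4)=6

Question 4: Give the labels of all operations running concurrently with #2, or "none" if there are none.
#1

#2 spans [2,3]: anything still running between times 2 and 3 counts as concurrent
#1 [1,4]: concurrent
#3 [5,8]: after
#4 [6,7]: after
#5 [9,…): after
#6 [10,11]: after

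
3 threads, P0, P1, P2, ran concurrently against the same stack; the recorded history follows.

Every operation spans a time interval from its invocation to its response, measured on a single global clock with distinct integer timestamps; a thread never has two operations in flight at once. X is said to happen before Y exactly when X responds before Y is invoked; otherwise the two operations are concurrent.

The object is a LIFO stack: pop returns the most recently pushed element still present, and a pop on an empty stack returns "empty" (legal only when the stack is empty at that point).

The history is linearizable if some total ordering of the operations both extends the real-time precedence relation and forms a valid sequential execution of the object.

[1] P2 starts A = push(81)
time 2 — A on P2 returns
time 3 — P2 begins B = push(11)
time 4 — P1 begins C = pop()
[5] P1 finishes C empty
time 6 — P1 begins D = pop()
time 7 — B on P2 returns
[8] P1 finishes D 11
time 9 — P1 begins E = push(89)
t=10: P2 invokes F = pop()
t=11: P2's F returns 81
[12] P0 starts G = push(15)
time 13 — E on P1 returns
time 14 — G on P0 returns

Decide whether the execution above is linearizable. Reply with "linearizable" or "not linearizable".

not linearizable

the violation lands at event 5, C's response at time 5: events 1..4 linearize, events 1..5 do not
the completed operations (2 total) allow one real-time order; the stack replay rejects it
completion choices over the 1 pending operation (B) were checked; none helps
e.g. A, C (pending dropped): illegal at step 2, since C pop() → empty cannot apply there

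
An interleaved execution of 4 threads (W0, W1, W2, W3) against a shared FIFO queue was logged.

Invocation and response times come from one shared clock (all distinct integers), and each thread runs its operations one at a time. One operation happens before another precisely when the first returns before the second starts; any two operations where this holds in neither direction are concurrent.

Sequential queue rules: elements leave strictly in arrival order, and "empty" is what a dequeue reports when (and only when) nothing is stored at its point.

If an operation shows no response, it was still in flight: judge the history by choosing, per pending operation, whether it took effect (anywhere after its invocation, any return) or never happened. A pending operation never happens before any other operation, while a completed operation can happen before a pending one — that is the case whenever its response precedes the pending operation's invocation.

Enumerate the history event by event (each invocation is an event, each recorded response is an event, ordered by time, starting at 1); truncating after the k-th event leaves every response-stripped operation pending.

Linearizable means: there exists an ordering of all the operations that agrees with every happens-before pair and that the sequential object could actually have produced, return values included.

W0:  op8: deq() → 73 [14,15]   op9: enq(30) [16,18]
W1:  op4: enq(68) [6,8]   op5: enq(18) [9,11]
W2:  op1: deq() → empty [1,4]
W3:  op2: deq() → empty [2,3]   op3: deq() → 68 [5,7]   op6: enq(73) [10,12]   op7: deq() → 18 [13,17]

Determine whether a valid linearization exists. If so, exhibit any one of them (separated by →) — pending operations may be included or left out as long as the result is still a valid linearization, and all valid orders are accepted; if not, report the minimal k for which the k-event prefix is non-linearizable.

linearizable — witness: op1 → op2 → op4 → op3 → op5 → op6 → op7 → op8 → op9

step 1: op1 deq() → empty — queue <>
step 2: op2 deq() → empty — queue <>
step 3: op4 enq(68) — queue <68>
step 4: op3 deq() → 68 — queue <>
step 5: op5 enq(18) — queue <18>
step 6: op6 enq(73) — queue <18,73>
step 7: op7 deq() → 18 — queue <73>
step 8: op8 deq() → 73 — queue <>
step 9: op9 enq(30) — queue <30>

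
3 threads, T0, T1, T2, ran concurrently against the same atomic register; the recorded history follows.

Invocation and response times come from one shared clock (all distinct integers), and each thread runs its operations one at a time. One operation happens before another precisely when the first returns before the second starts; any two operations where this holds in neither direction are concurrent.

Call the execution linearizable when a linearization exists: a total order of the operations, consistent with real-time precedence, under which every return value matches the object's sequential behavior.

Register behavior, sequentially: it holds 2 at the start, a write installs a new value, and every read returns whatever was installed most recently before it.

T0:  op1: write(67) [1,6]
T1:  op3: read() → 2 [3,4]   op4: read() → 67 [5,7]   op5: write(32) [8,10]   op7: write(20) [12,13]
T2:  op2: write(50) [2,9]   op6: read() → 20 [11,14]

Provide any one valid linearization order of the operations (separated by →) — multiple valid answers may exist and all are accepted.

op3 → op1 → op4 → op2 → op5 → op7 → op6

step 1: op3 read() → 2 — value 2
step 2: op1 write(67) — value 67
step 3: op4 read() → 67 — value 67
step 4: op2 write(50) — value 50
step 5: op5 write(32) — value 32
step 6: op7 write(20) — value 20
step 7: op6 read() → 20 — value 20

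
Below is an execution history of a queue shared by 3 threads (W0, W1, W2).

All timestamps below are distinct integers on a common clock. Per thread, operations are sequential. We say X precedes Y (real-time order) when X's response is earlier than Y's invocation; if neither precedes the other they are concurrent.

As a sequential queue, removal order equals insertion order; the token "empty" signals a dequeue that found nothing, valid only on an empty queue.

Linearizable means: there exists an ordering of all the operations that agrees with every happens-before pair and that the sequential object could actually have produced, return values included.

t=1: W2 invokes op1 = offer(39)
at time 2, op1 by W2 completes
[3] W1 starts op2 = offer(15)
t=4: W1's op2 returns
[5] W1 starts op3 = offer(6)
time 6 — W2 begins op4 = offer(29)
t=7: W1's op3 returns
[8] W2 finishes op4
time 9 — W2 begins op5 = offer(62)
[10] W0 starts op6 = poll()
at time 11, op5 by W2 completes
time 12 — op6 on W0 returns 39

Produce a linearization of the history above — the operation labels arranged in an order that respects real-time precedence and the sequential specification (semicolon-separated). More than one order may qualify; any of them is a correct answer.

op1; op2; op3; op4; op5; op6

after step 1 (op1 offer(39)): queue <39>
after step 2 (op2 offer(15)): queue <39,15>
after step 3 (op3 offer(6)): queue <39,15,6>
after step 4 (op4 offer(29)): queue <39,15,6,29>
after step 5 (op5 offer(62)): queue <39,15,6,29,62>
after step 6 (op6 poll() → 39): queue <15,6,29,62>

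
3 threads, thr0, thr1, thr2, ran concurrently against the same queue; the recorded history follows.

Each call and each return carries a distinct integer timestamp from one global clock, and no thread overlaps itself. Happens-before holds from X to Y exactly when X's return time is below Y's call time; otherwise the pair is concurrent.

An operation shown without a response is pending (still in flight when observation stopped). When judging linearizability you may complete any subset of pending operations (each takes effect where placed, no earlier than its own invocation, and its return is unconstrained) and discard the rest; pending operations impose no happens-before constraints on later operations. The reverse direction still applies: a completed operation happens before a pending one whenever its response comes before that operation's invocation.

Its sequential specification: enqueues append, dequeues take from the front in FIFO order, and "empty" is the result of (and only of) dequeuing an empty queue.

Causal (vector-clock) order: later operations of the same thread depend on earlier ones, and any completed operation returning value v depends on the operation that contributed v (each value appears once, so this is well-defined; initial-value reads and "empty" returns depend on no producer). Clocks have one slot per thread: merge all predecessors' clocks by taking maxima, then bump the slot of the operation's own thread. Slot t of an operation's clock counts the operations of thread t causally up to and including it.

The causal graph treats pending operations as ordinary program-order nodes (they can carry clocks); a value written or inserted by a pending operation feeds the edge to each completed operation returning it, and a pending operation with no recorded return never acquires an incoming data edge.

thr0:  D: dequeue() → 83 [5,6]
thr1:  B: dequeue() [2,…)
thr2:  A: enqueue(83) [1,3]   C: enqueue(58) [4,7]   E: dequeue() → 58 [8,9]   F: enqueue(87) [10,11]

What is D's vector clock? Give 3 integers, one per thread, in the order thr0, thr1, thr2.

A (invocation 1): nothing precedes it; thr2's component alone gives (0, 0, 1)
B (invocation 2): nothing precedes it; thr1's component alone gives (0, 1, 0)
C, invoked 4, takes VC(A)=(0, 0, 1) under max, adds 1 for thr2 → (0, 0, 2)
D, invoked 5, takes VC(A)=(0, 0, 1) under max, adds 1 for thr0 → (1, 0, 1)
E, invoked 8, takes VC(C)=(0, 0, 2) under max, adds 1 for thr2 → (0, 0, 3)
F, invoked 10, takes VC(E)=(0, 0, 3) under max, adds 1 for thr2 → (0, 0, 4)
target: VC(D) = (1, 0, 1)

(1, 0, 1)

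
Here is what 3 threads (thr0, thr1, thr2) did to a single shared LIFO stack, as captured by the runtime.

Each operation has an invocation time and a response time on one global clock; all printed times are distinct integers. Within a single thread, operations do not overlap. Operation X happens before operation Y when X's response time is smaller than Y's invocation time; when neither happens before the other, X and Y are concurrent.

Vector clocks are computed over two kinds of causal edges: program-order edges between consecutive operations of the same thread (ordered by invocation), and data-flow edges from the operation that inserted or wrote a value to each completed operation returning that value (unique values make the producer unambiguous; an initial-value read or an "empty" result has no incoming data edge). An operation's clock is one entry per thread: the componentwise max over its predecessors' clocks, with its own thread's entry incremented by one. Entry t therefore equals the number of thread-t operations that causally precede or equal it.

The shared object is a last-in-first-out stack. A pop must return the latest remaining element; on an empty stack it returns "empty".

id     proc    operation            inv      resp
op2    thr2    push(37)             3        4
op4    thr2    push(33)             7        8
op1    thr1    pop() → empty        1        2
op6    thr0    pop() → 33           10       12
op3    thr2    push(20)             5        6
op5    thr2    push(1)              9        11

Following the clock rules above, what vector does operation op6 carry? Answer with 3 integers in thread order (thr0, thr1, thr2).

(1, 0, 3)

invoked at 3, op2 has no predecessors; its own thr2 bump gives (0, 0, 1)
invoked at 1, op1 has no predecessors; its own thr1 bump gives (0, 1, 0)
invoked at 5, op3 merges VC(op2)=(0, 0, 1) and bumps thr2's slot → (0, 0, 2)
invoked at 7, op4 merges VC(op3)=(0, 0, 2) and bumps thr2's slot → (0, 0, 3)
invoked at 9, op5 merges VC(op4)=(0, 0, 3) and bumps thr2's slot → (0, 0, 4)
invoked at 10, op6 merges VC(op4)=(0, 0, 3) and bumps thr0's slot → (1, 0, 3)
target: VC(op6) = (1, 0, 3)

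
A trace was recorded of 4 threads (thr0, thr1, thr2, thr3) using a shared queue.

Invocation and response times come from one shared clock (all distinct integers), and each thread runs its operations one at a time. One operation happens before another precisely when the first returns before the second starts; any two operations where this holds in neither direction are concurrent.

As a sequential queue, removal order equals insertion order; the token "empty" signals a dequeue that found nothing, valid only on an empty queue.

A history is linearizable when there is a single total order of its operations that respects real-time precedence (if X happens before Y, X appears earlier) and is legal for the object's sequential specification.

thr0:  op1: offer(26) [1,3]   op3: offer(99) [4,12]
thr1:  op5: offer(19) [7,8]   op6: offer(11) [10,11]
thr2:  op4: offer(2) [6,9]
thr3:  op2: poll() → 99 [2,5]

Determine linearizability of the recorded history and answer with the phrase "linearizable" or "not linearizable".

not linearizable

already the first 5 events (up to op2's response at time 5) admit no linearization; the first 4 still do
every one of the 2 real-time-consistent orders over 2 completed queue ops fails the sequential spec
no escape via the 1 pending operation (op3): every completion choice fails
e.g. op1, op2 (pending dropped): illegal at step 2, since op2 poll() → 99 cannot apply there
e.g. op2, op1 (pending dropped): illegal at step 1, since op2 poll() → 99 cannot apply there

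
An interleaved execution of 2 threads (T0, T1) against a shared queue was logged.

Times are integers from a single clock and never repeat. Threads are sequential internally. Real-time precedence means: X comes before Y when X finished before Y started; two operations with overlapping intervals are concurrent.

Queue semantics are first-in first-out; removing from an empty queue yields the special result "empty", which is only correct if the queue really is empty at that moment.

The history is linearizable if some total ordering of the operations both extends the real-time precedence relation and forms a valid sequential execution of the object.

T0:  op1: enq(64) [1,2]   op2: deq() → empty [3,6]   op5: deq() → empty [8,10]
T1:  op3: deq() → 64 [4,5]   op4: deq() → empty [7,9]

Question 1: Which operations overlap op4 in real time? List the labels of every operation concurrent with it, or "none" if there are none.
Answer: op5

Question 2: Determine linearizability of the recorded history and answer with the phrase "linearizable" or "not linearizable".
one valid linearization: op1, op3, op2, op4, op5
after step 1 (op1 enq(64)): queue <64>
after step 2 (op3 deq() → 64): queue <>
after step 3 (op2 deq() → empty): queue <>
after step 4 (op4 deq() → empty): queue <>
after step 5 (op5 deq() → empty): queue <>

linearizable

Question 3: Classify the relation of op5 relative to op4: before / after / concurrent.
Answer: concurrent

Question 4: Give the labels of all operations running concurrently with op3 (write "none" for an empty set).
Answer: op2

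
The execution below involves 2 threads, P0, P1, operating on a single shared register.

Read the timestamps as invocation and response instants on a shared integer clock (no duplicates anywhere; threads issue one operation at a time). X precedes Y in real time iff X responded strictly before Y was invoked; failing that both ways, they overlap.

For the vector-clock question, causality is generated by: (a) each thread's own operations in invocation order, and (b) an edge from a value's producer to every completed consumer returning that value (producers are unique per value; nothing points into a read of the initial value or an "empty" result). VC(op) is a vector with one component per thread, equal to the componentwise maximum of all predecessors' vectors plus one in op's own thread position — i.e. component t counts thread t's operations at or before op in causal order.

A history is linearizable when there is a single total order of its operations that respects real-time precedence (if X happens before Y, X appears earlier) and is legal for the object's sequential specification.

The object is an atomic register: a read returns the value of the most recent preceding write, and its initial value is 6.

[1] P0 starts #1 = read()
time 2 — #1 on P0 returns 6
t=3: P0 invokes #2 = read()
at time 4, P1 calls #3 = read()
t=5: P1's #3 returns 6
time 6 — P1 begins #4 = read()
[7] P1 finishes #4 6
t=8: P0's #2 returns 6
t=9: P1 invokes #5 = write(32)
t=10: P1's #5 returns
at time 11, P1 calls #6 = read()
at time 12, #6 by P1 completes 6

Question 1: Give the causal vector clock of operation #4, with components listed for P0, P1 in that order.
invoked at 4, #3 has no predecessors; its own P1 bump gives (0, 1)
invoked at 1, #1 has no predecessors; its own P0 bump gives (1, 0)
invoked at 6, #4 merges VC(#3)=(0, 1) and bumps P1's slot → (0, 2)
invoked at 3, #2 merges VC(#1)=(1, 0) and bumps P0's slot → (2, 0)
invoked at 9, #5 merges VC(#4)=(0, 2) and bumps P1's slot → (0, 3)
invoked at 11, #6 merges VC(#5)=(0, 3) and bumps P1's slot → (0, 4)
target: VC(#4) = (0, 2)

(0, 2)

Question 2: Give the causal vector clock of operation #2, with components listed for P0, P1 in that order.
no predecessors for #3 (invoked 4): P1 increments from zero → (0, 1)
no predecessors for #1 (invoked 1): P0 increments from zero → (1, 0)
merge at #4 (invoked 6): VC(#3)=(0, 1), own-thread bump on P1 → (0, 2)
merge at #2 (invoked 3): VC(#1)=(1, 0), own-thread bump on P0 → (2, 0)
merge at #5 (invoked 9): VC(#4)=(0, 2), own-thread bump on P1 → (0, 3)
merge at #6 (invoked 11): VC(#5)=(0, 3), own-thread bump on P1 → (0, 4)
target: VC(#2) = (2, 0)

(2, 0)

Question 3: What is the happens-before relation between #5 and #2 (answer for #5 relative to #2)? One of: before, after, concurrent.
#5 spans [9,10], #2 spans [3,8]
resp(#2)=8 < inv(#5)=9

after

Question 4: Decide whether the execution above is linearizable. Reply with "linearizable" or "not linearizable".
cut after 11 events: linearizable; cut after 12 events (#6 responds, time 12): not linearizable
6 completed operations, 3 real-time-consistent orders — every register replay fails
sample order #1, #2, #3, #4, #5, #6 stalls at step 6 — #6 read() → 6 has no legal effect
sample order #1, #3, #2, #4, #5, #6 stalls at step 6 — #6 read() → 6 has no legal effect

not linearizable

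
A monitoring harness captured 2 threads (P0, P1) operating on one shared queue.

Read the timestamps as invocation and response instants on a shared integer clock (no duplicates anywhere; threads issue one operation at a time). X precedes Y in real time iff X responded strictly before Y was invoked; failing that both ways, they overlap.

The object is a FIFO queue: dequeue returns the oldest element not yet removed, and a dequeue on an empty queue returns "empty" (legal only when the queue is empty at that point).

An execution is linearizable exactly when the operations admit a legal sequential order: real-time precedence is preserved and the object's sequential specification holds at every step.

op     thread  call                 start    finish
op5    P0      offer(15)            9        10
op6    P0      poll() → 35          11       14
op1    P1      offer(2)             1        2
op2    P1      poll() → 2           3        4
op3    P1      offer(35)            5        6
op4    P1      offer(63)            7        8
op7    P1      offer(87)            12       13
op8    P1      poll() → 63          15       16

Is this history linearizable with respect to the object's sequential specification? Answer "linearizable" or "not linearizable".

a witness: op1, op2, op3, op4, op5, op6, op7, op8
1. op1 offer(2), leaving queue <2>
2. op2 poll() → 2, leaving queue <>
3. op3 offer(35), leaving queue <35>
4. op4 offer(63), leaving queue <35,63>
5. op5 offer(15), leaving queue <35,63,15>
6. op6 poll() → 35, leaving queue <63,15>
7. op7 offer(87), leaving queue <63,15,87>
8. op8 poll() → 63, leaving queue <15,87>

linearizable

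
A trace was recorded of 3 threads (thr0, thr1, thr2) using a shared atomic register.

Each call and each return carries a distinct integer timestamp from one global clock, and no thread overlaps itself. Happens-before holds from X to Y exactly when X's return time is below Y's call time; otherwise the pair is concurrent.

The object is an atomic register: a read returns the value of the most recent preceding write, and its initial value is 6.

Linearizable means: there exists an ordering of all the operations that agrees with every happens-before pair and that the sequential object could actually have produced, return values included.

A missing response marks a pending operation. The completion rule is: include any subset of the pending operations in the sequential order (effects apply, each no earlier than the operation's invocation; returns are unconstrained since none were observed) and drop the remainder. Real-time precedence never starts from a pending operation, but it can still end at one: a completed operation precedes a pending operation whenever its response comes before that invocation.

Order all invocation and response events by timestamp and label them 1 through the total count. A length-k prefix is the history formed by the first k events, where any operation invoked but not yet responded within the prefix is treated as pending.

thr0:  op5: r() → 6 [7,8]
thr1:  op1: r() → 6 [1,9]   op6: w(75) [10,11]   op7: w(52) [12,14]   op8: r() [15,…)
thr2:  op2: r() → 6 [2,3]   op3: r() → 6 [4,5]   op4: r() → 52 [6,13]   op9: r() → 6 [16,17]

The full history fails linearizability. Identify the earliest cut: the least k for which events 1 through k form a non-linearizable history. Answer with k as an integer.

one valid order for events 1..16 is op1, op2, op3, op5, op6, op7, op4:
step 1: op1 r() → 6 — value 6
step 2: op2 r() → 6 — value 6
step 3: op3 r() → 6 — value 6
step 4: op5 r() → 6 — value 6
step 5: op6 w(75) — value 75
step 6: op7 w(52) — value 52
step 7: op4 r() → 52 — value 52
event 17 — op9's response, time 17 — after it, nothing linearizes
completion choices over the 1 pending operation (op8) were checked; none helps
for example op1, op2, op3, op4, op5, op6, op7, op9 (pending dropped) fails at step 4: op4 r() → 52 is not legal there
for example op1, op2, op3, op5, op4, op6, op7, op9 (pending dropped) fails at step 5: op4 r() → 52 is not legal there

17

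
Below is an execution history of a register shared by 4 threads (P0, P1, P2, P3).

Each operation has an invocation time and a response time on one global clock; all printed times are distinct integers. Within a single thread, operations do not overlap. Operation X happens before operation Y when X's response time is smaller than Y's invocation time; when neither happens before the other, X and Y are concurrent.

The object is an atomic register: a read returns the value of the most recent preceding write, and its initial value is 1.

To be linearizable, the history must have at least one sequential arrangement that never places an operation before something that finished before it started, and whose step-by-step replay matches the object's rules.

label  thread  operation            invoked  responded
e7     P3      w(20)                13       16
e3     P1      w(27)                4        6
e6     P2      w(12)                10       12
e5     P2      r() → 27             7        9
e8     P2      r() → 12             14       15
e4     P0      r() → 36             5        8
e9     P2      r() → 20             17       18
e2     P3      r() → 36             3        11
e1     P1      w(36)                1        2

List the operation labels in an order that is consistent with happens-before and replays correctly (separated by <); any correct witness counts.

after step 1 (e1 w(36)): value 36
after step 2 (e2 r() → 36): value 36
after step 3 (e4 r() → 36): value 36
after step 4 (e3 w(27)): value 27
after step 5 (e5 r() → 27): value 27
after step 6 (e6 w(12)): value 12
after step 7 (e8 r() → 12): value 12
after step 8 (e7 w(20)): value 20
after step 9 (e9 r() → 20): value 20

e1 < e2 < e4 < e3 < e5 < e6 < e8 < e7 < e9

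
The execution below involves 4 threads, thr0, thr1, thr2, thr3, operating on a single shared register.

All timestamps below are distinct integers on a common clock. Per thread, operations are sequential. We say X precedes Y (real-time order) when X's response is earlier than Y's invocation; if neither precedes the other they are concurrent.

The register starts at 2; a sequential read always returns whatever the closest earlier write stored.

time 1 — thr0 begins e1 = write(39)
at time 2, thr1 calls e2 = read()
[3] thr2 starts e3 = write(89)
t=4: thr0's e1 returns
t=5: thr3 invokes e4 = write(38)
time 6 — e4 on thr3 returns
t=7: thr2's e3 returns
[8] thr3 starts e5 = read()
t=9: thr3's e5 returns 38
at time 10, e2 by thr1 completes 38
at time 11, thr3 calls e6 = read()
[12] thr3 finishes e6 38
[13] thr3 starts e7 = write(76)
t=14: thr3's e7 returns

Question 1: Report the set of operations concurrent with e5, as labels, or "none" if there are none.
Answer: e2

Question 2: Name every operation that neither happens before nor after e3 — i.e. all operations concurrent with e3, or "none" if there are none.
Answer: e1, e2, e4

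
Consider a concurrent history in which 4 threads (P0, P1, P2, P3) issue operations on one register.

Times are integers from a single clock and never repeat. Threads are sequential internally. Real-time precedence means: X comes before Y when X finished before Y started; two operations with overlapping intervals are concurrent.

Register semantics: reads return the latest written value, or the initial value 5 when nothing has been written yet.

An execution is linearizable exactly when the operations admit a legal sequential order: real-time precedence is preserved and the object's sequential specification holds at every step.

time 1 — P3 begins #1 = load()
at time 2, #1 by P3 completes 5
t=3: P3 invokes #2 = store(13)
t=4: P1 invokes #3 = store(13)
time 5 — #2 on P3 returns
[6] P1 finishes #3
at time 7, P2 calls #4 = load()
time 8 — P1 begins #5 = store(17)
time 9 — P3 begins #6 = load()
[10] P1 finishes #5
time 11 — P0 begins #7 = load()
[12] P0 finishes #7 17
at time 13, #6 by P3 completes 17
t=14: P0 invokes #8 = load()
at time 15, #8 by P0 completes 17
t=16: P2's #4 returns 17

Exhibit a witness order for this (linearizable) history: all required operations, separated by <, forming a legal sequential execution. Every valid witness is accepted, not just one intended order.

#1 < #2 < #3 < #5 < #4 < #6 < #7 < #8

after step 1 (#1 load() → 5): value 5
after step 2 (#2 store(13)): value 13
after step 3 (#3 store(13)): value 13
after step 4 (#5 store(17)): value 17
after step 5 (#4 load() → 17): value 17
after step 6 (#6 load() → 17): value 17
after step 7 (#7 load() → 17): value 17
after step 8 (#8 load() → 17): value 17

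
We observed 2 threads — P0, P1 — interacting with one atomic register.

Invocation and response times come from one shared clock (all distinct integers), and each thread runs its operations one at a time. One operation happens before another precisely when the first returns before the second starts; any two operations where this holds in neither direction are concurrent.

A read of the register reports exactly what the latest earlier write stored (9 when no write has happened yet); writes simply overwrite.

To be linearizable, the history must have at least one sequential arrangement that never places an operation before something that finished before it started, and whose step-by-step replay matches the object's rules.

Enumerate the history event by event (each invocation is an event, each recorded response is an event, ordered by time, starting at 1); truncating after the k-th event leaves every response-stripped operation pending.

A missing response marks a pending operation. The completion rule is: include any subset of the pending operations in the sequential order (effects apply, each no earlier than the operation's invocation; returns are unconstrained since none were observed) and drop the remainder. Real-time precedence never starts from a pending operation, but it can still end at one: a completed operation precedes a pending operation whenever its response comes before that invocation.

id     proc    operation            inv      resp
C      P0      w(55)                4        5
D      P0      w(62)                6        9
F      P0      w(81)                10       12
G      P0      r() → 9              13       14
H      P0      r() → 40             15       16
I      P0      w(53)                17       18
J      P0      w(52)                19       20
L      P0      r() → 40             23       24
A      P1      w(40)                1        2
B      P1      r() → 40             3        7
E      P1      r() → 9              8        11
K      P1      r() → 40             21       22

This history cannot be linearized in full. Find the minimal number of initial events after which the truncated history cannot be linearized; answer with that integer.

one valid order for events 1..10 is A, B, C, D:
after step 1 (A w(40)): value 40
after step 2 (B r() → 40): value 40
after step 3 (C w(55)): value 55
after step 4 (D w(62)): value 62
include event 11 — E responding at 11 — and every candidate order breaks
include/drop combinations of the 1 pending operation (F) were all tried; none helps
take A, B, C, D, E (pending dropped): step 5 already fails, because E r() → 9 cannot occur there
take A, B, C, E, D (pending dropped): step 4 already fails, because E r() → 9 cannot occur there

11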